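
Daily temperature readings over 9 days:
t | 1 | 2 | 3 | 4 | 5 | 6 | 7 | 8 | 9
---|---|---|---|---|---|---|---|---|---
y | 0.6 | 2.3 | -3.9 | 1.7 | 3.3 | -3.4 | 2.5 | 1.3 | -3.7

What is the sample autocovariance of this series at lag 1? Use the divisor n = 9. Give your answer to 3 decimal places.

Mean ȳ = (0.6 + 2.3 − 3.9 + 1.7 + 3.3 − 3.4 + 2.5 + 1.3 − 3.7)/9 = 0.0778
Σ_{t=1}^{8}(y_t−ȳ)(y_{t+1}−ȳ) = -30.1916
γ_1 = -30.1916 / 9 = -3.355

-3.355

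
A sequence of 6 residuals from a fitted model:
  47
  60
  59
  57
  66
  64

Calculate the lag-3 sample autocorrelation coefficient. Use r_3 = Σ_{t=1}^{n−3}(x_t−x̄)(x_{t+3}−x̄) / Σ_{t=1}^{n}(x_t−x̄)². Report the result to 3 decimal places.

0.139

Mean x̄ = (47 + 60 + 59 + 57 + 66 + 64)/6 = 58.8333
Numerator Σ_{t=1}^{3}(x_t−x̄)(x_{t+3}−x̄) = 30.9167
Denominator Σ(x_t−x̄)² = 222.8333
r_3 = 30.9167 / 222.8333 = 0.139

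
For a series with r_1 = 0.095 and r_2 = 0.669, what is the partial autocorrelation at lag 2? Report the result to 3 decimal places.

0.666

φ_{22} = (r_2 − r_1²) / (1 − r_1²)
r_1² = (0.095)² = 0.009025
Numerator = 0.669 − 0.0090 = 0.6600; denominator = 1 − 0.0090 = 0.9910
φ_{22} = 0.6600 / 0.9910 = 0.666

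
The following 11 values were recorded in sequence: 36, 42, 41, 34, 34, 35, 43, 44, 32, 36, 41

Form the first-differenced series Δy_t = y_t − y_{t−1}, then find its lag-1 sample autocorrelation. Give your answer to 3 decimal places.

-0.061

First differences Δy: 6, -1, -7, 0, 1, 8, 1, -12, 4, 5
Mean of differences = 0.5000
Numerator Σ(Δy_t−Δȳ)(Δy_{t+1}−Δȳ) = -20.2500
Denominator Σ(Δy_t−Δȳ)² = 334.5000
r_1(Δy) = -20.2500 / 334.5000 = -0.061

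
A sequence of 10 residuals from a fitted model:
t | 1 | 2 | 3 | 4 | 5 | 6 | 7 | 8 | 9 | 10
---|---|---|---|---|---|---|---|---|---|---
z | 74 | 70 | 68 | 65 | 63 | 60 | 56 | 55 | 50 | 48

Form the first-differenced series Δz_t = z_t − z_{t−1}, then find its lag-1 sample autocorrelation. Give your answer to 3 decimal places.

First differences Δz: -4, -2, -3, -2, -3, -4, -1, -5, -2
Mean of differences = -2.8889
Numerator Σ(Δz_t−Δz̄)(Δz_{t+1}−Δz̄) = -9.1235
Denominator Σ(Δz_t−Δz̄)² = 12.8889
r_1(Δz) = -9.1235 / 12.8889 = -0.708

-0.708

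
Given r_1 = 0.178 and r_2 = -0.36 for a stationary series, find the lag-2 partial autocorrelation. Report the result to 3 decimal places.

φ_{22} = (r_2 − r_1²) / (1 − r_1²)
r_1² = (0.178)² = 0.031684
Numerator = -0.36 − 0.0317 = -0.3917; denominator = 1 − 0.0317 = 0.9683
φ_{22} = -0.3917 / 0.9683 = -0.405

-0.405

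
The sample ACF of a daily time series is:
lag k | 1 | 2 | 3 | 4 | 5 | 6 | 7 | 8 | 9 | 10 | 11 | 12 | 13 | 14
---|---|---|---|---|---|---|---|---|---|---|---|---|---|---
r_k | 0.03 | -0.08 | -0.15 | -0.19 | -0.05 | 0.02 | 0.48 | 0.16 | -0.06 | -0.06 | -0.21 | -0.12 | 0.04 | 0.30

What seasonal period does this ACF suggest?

The largest autocorrelation is r_7 = 0.48, with a weaker echo at lag 14 (0.30); the remaining lags stay at or below 0.16.
The dominant spike at lag 7 indicates a seasonal period of 7.

7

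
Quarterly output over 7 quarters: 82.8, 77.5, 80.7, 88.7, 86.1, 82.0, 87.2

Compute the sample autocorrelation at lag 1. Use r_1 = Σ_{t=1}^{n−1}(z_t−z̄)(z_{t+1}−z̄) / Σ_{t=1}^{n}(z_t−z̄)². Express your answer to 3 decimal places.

Mean z̄ = (82.8 + 77.5 + 80.7 + 88.7 + 86.1 + 82.0 + 87.2)/7 = 83.5714
Deviations from mean: -0.7714, -6.0714, -2.8714, 5.1286, 2.5286, -1.5714, 3.6286
Numerator Σ_{t=1}^{6}(z_t−z̄)(z_{t+1}−z̄) = 10.6835
Denominator Σ(z_t−z̄)² = 94.0343
r_1 = 10.6835 / 94.0343 = 0.114

0.114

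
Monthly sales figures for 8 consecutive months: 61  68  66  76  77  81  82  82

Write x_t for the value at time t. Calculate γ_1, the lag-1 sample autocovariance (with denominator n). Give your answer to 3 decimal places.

32.029

Mean x̄ = (61 + 68 + 66 + 76 + 77 + 81 + 82 + 82)/8 = 74.1250
Deviations: -13.1250, -6.1250, -8.1250, 1.8750, 2.8750, 6.8750, 7.8750, 7.8750
Σ_{t=1}^{7}(x_t−x̄)(x_{t+1}−x̄) = 256.2344
γ_1 = 256.2344 / 8 = 32.029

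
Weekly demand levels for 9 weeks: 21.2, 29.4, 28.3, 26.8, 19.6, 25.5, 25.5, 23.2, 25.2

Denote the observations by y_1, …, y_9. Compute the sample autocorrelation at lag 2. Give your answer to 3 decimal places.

Mean ȳ = (21.2 + 29.4 + 28.3 + 26.8 + 19.6 + 25.5 + 25.5 + 23.2 + 25.2)/9 = 24.9667
Σ(y_t−ȳ)(y_{t+2}−ȳ) = (-12.5556) + (8.1278) + (-17.8889) + (0.9778) + (-2.8622) + (-0.9422) + (0.1244) = -25.0189
Denominator Σ(y_t−ȳ)² = 80.8600
r_2 = -25.0189 / 80.8600 = -0.309

-0.309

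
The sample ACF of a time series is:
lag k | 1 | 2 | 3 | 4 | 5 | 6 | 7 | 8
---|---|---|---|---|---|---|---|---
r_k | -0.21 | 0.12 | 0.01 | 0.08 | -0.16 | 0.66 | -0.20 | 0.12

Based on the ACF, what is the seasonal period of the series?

6

The largest autocorrelation is r_6 = 0.66; the remaining lags stay at or below 0.12.
The dominant spike at lag 6 indicates a seasonal period of 6.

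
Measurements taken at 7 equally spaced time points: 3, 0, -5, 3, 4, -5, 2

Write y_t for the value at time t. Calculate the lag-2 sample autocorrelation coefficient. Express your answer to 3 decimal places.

Mean ȳ = (3 + 0 − 5 + 3 + 4 − 5 + 2)/7 = 0.2857
Deviations from mean: 2.7143, -0.2857, -5.2857, 2.7143, 3.7143, -5.2857, 1.7143
Σ(y_t−ȳ)(y_{t+2}−ȳ) = (-14.3469) + (-0.7755) + (-19.6327) + (-14.3469) + (6.3673) = -42.7347
Denominator Σ(y_t−ȳ)² = 87.4286
r_2 = -42.7347 / 87.4286 = -0.489

-0.489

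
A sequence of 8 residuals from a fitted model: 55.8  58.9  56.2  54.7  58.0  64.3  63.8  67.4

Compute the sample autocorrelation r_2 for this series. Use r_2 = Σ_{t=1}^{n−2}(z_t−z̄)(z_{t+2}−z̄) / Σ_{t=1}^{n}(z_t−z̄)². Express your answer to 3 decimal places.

0.196

Mean z̄ = (55.8 + 58.9 + 56.2 + 54.7 + 58.0 + 64.3 + 63.8 + 67.4)/8 = 59.8875
Σ(z_t−z̄)(z_{t+2}−z̄) = (15.0727) + (5.1227) + (6.9602) + (-22.8898) + (-7.3848) + (33.1489) = 30.0297
Denominator Σ(z_t−z̄)² = 152.9688
r_2 = 30.0297 / 152.9688 = 0.196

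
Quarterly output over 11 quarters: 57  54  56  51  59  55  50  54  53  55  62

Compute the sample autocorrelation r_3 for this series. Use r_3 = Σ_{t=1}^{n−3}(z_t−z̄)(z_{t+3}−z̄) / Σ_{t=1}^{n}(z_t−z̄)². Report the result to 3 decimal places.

-0.021

Mean z̄ = (57 + 54 + 56 + 51 + 59 + 55 + 50 + 54 + 53 + 55 + 62)/11 = 55.0909
Numerator Σ_{t=1}^{8}(z_t−z̄)(z_{t+3}−z̄) = -2.4793
Denominator Σ(z_t−z̄)² = 116.9091
r_3 = -2.4793 / 116.9091 = -0.021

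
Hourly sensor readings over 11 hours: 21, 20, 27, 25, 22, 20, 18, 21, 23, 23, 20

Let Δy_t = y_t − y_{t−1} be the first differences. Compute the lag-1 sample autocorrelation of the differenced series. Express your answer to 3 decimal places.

First differences Δy: -1, 7, -2, -3, -2, -2, 3, 2, 0, -3
Mean of differences = -0.1000
Numerator Σ(Δy_t−Δȳ)(Δy_{t+1}−Δȳ) = -4.7100
Denominator Σ(Δy_t−Δȳ)² = 92.9000
r_1(Δy) = -4.7100 / 92.9000 = -0.051

-0.051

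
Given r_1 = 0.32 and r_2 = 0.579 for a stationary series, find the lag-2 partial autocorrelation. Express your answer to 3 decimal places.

0.531

φ_{22} = (r_2 − r_1²) / (1 − r_1²)
r_1² = (0.32)² = 0.1024
Numerator = 0.579 − 0.1024 = 0.4766; denominator = 1 − 0.1024 = 0.8976
φ_{22} = 0.4766 / 0.8976 = 0.531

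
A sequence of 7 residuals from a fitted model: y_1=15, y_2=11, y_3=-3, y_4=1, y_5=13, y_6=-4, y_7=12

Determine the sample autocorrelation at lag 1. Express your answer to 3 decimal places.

Mean ȳ = (15 + 11 − 3 + 1 + 13 − 4 + 12)/7 = 6.4286
Deviations from mean: 8.5714, 4.5714, -9.4286, -5.4286, 6.5714, -10.4286, 5.5714
Σ(y_t−ȳ)(y_{t+1}−ȳ) = (39.1837) + (-43.1020) + (51.1837) + (-35.6735) + (-68.5306) + (-58.1020) = -115.0408
Denominator Σ(y_t−ȳ)² = 395.7143
r_1 = -115.0408 / 395.7143 = -0.291

-0.291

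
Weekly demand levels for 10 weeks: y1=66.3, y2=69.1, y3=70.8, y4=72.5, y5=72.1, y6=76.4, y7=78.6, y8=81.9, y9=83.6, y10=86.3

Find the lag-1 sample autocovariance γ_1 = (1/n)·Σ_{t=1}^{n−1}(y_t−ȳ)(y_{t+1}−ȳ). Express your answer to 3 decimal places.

Mean ȳ = (66.3 + 69.1 + 70.8 + 72.5 + 72.1 + 76.4 + 78.6 + 81.9 + 83.6 + 86.3)/10 = 75.7600
Σ_{t=1}^{9}(y_t−ȳ)(y_{t+1}−ȳ) = 271.8224
γ_1 = 271.8224 / 10 = 27.182

27.182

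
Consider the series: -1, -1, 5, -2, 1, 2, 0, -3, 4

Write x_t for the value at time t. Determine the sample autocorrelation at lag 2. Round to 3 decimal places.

Mean x̄ = (-1 − 1 + 5 − 2 + 1 + 2 + 0 − 3 + 4)/9 = 0.5556
Σ(x_t−x̄)(x_{t+2}−x̄) = (-6.9136) + (3.9753) + (1.9753) + (-3.6914) + (-0.2469) + (-5.1358) + (-1.9136) = -11.9506
Denominator Σ(x_t−x̄)² = 58.2222
r_2 = -11.9506 / 58.2222 = -0.205

-0.205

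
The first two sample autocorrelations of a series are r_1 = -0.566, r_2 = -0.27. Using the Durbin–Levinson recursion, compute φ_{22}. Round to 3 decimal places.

-0.869

φ_{22} = (r_2 − r_1²) / (1 − r_1²)
r_1² = (-0.566)² = 0.320356
Numerator = -0.27 − 0.3204 = -0.5904; denominator = 1 − 0.3204 = 0.6796
φ_{22} = -0.5904 / 0.6796 = -0.869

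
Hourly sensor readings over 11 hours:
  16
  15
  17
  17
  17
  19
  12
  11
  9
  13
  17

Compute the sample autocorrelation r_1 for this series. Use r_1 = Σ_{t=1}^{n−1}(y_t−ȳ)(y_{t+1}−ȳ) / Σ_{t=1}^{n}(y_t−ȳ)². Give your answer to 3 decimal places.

Mean ȳ = (16 + 15 + 17 + 17 + 17 + 19 + 12 + 11 + 9 + 13 + 17)/11 = 14.8182
Numerator Σ_{t=1}^{10}(y_t−ȳ)(y_{t+1}−ȳ) = 47.0579
Denominator Σ(y_t−ȳ)² = 97.6364
r_1 = 47.0579 / 97.6364 = 0.482

0.482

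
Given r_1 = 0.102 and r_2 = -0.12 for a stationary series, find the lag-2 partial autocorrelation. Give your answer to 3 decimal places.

φ_{22} = (r_2 − r_1²) / (1 − r_1²)
r_1² = (0.102)² = 0.010404
Numerator = -0.12 − 0.0104 = -0.1304; denominator = 1 − 0.0104 = 0.9896
φ_{22} = -0.1304 / 0.9896 = -0.132

-0.132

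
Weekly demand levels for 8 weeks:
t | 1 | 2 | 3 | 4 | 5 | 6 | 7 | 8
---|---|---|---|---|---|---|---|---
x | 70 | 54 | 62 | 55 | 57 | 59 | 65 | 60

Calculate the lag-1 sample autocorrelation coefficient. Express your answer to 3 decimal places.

Mean x̄ = (70 + 54 + 62 + 55 + 57 + 59 + 65 + 60)/8 = 60.2500
Deviations from mean: 9.7500, -6.2500, 1.7500, -5.2500, -3.2500, -1.2500, 4.7500, -0.2500
Σ(x_t−x̄)(x_{t+1}−x̄) = (-60.9375) + (-10.9375) + (-9.1875) + (17.0625) + (4.0625) + (-5.9375) + (-1.1875) = -67.0625
Denominator Σ(x_t−x̄)² = 199.5000
r_1 = -67.0625 / 199.5000 = -0.336

-0.336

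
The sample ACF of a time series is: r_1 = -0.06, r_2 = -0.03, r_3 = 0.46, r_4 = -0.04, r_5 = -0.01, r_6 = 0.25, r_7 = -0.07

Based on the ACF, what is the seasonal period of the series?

The largest autocorrelation is r_3 = 0.46, with a weaker echo at lag 6 (0.25); the remaining lags stay at or below -0.01.
The dominant spike at lag 3 indicates a seasonal period of 3.

3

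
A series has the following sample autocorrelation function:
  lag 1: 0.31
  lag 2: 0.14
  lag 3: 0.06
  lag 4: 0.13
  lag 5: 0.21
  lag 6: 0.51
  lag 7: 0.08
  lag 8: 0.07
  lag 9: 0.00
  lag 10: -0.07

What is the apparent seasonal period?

6

The largest autocorrelation is r_6 = 0.51; the remaining lags stay at or below 0.31. The elevated value at lag 1 (0.31), dropping to 0.14 at lag 2, reflects decaying short-term dependence rather than seasonality.
The dominant spike at lag 6 indicates a seasonal period of 6.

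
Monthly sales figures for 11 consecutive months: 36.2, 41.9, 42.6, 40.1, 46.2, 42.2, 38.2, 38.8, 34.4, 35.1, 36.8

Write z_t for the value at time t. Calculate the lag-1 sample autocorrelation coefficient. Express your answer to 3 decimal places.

0.446

Mean z̄ = (36.2 + 41.9 + 42.6 + 40.1 + 46.2 + 42.2 + 38.2 + 38.8 + 34.4 + 35.1 + 36.8)/11 = 39.3182
Numerator Σ_{t=1}^{10}(z_t−z̄)(z_{t+1}−z̄) = 59.4742
Denominator Σ(z_t−z̄)² = 133.2764
r_1 = 59.4742 / 133.2764 = 0.446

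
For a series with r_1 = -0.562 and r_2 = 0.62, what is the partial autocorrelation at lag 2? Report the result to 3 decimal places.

φ_{22} = (r_2 − r_1²) / (1 − r_1²)
r_1² = (-0.562)² = 0.315844
Numerator = 0.62 − 0.3158 = 0.3042; denominator = 1 − 0.3158 = 0.6842
φ_{22} = 0.3042 / 0.6842 = 0.445

0.445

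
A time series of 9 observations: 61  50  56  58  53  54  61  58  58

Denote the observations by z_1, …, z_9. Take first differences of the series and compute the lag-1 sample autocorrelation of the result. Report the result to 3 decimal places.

First differences Δz: -11, 6, 2, -5, 1, 7, -3, 0
Mean of differences = -0.3750
Numerator Σ(Δz_t−Δz̄)(Δz_{t+1}−Δz̄) = -80.1406
Denominator Σ(Δz_t−Δz̄)² = 243.8750
r_1(Δz) = -80.1406 / 243.8750 = -0.329

-0.329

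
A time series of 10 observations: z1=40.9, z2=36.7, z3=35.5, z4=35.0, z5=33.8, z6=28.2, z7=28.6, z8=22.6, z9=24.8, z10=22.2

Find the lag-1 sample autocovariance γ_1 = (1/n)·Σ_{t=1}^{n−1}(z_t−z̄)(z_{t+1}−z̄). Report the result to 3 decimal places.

23.646

Mean z̄ = (40.9 + 36.7 + 35.5 + 35.0 + 33.8 + 28.2 + 28.6 + 22.6 + 24.8 + 22.2)/10 = 30.8300
Σ_{t=1}^{9}(z_t−z̄)(z_{t+1}−z̄) = 236.4551
γ_1 = 236.4551 / 10 = 23.646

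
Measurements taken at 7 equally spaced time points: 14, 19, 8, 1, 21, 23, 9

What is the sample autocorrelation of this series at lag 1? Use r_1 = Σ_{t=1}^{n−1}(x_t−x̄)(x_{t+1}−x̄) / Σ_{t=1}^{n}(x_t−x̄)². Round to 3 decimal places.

-0.063

Mean x̄ = (14 + 19 + 8 + 1 + 21 + 23 + 9)/7 = 13.5714
Σ(x_t−x̄)(x_{t+1}−x̄) = (2.3265) + (-30.2449) + (70.0408) + (-93.3878) + (70.0408) + (-43.1020) = -24.3265
Denominator Σ(x_t−x̄)² = 383.7143
r_1 = -24.3265 / 383.7143 = -0.063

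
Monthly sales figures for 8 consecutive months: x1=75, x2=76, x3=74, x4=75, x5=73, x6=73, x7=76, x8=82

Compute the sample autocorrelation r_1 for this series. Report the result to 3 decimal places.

Mean x̄ = (75 + 76 + 74 + 75 + 73 + 73 + 76 + 82)/8 = 75.5000
Σ(x_t−x̄)(x_{t+1}−x̄) = (-0.2500) + (-0.7500) + (0.7500) + (1.2500) + (6.2500) + (-1.2500) + (3.2500) = 9.2500
Denominator Σ(x_t−x̄)² = 58.0000
r_1 = 9.2500 / 58.0000 = 0.159

0.159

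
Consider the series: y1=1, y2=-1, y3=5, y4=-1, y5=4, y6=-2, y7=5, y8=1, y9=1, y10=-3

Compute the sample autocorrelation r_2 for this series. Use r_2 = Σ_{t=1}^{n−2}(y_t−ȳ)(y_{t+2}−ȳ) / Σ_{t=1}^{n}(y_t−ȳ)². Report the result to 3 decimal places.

0.459

Mean ȳ = (1 − 1 + 5 − 1 + 4 − 2 + 5 + 1 + 1 − 3)/10 = 1.0000
Numerator Σ_{t=1}^{8}(y_t−ȳ)(y_{t+2}−ȳ) = 34.0000
Denominator Σ(y_t−ȳ)² = 74.0000
r_2 = 34.0000 / 74.0000 = 0.459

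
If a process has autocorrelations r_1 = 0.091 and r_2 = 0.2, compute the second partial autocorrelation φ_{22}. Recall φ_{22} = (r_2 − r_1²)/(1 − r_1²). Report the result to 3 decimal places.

0.193

φ_{22} = (r_2 − r_1²) / (1 − r_1²)
r_1² = (0.091)² = 0.008281
Numerator = 0.2 − 0.0083 = 0.1917; denominator = 1 − 0.0083 = 0.9917
φ_{22} = 0.1917 / 0.9917 = 0.193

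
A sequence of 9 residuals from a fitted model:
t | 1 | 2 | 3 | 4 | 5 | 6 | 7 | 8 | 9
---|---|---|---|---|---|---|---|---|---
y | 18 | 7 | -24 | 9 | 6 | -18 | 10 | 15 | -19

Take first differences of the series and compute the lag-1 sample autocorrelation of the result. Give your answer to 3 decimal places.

-0.307

First differences Δy: -11, -31, 33, -3, -24, 28, 5, -34
Mean of differences = -4.6250
Numerator Σ(Δy_t−Δȳ)(Δy_{t+1}−Δȳ) = -1395.3906
Denominator Σ(Δy_t−Δȳ)² = 4549.8750
r_1(Δy) = -1395.3906 / 4549.8750 = -0.307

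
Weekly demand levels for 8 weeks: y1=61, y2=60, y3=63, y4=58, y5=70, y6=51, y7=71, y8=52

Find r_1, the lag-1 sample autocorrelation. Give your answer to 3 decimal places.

Mean ȳ = (61 + 60 + 63 + 58 + 70 + 51 + 71 + 52)/8 = 60.7500
Deviations from mean: 0.2500, -0.7500, 2.2500, -2.7500, 9.2500, -9.7500, 10.2500, -8.7500
Σ(y_t−ȳ)(y_{t+1}−ȳ) = (-0.1875) + (-1.6875) + (-6.1875) + (-25.4375) + (-90.1875) + (-99.9375) + (-89.6875) = -313.3125
Denominator Σ(y_t−ȳ)² = 375.5000
r_1 = -313.3125 / 375.5000 = -0.834

-0.834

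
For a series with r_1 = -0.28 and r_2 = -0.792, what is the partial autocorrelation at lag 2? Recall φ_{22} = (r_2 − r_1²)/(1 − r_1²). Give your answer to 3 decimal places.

-0.944

φ_{22} = (r_2 − r_1²) / (1 − r_1²)
r_1² = (-0.28)² = 0.0784
Numerator = -0.792 − 0.0784 = -0.8704; denominator = 1 − 0.0784 = 0.9216
φ_{22} = -0.8704 / 0.9216 = -0.944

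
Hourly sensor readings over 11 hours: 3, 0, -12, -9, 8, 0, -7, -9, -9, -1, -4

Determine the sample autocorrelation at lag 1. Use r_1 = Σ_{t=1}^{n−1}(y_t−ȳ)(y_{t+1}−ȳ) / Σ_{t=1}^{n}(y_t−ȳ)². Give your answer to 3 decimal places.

Mean ȳ = (3 + 0 − 12 − 9 + 8 + 0 − 7 − 9 − 9 − 1 − 4)/11 = -3.6364
Numerator Σ_{t=1}^{10}(y_t−ȳ)(y_{t+1}−ȳ) = 37.9587
Denominator Σ(y_t−ȳ)² = 380.5455
r_1 = 37.9587 / 380.5455 = 0.100

0.100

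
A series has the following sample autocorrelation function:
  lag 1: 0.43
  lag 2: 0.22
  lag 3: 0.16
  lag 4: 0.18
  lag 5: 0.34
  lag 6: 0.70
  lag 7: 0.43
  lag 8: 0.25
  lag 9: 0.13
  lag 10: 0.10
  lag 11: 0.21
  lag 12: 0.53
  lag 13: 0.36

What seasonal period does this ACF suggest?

The largest autocorrelation is r_6 = 0.70, with a weaker echo at lag 12 (0.53); the remaining lags stay at or below 0.43. The elevated value at lag 1 (0.43), dropping to 0.22 at lag 2, reflects decaying short-term dependence rather than seasonality.
The dominant spike at lag 6 indicates a seasonal period of 6.

6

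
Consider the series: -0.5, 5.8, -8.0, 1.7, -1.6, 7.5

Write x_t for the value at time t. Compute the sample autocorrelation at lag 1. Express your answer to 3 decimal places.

Mean x̄ = (-0.5 + 5.8 − 8.0 + 1.7 − 1.6 + 7.5)/6 = 0.8167
Deviations from mean: -1.3167, 4.9833, -8.8167, 0.8833, -2.4167, 6.6833
Numerator Σ_{t=1}^{5}(x_t−x̄)(x_{t+1}−x̄) = -76.5719
Denominator Σ(x_t−x̄)² = 155.5883
r_1 = -76.5719 / 155.5883 = -0.492

-0.492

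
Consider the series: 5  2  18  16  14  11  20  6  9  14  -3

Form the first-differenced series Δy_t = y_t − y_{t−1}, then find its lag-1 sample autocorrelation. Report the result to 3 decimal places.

-0.372

First differences Δy: -3, 16, -2, -2, -3, 9, -14, 3, 5, -17
Mean of differences = -0.8000
Numerator Σ(Δy_t−Δȳ)(Δy_{t+1}−Δȳ) = -326.0400
Denominator Σ(Δy_t−Δȳ)² = 875.6000
r_1(Δy) = -326.0400 / 875.6000 = -0.372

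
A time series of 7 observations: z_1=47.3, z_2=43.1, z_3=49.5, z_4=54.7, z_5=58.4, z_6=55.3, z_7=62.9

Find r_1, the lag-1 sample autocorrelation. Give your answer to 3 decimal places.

0.466

Mean z̄ = (47.3 + 43.1 + 49.5 + 54.7 + 58.4 + 55.3 + 62.9)/7 = 53.0286
Σ(z_t−z̄)(z_{t+1}−z̄) = (56.8765) + (35.0337) + (-5.8978) + (8.9780) + (12.2008) + (22.4222) = 129.6135
Denominator Σ(z_t−z̄)² = 278.0943
r_1 = 129.6135 / 278.0943 = 0.466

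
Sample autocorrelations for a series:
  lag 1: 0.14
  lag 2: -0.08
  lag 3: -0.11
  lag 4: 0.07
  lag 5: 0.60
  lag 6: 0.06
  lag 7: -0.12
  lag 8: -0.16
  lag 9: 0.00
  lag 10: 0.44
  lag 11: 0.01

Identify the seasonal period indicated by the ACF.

The largest autocorrelation is r_5 = 0.60, with a weaker echo at lag 10 (0.44); the remaining lags stay at or below 0.14.
The dominant spike at lag 5 indicates a seasonal period of 5.

5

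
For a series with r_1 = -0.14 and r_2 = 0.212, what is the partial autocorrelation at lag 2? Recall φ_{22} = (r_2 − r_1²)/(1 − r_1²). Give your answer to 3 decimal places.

0.196

φ_{22} = (r_2 − r_1²) / (1 − r_1²)
r_1² = (-0.14)² = 0.0196
Numerator = 0.212 − 0.0196 = 0.1924; denominator = 1 − 0.0196 = 0.9804
φ_{22} = 0.1924 / 0.9804 = 0.196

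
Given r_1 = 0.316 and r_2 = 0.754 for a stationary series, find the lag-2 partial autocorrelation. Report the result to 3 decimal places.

0.727

φ_{22} = (r_2 − r_1²) / (1 − r_1²)
r_1² = (0.316)² = 0.099856
Numerator = 0.754 − 0.0999 = 0.6541; denominator = 1 − 0.0999 = 0.9001
φ_{22} = 0.6541 / 0.9001 = 0.727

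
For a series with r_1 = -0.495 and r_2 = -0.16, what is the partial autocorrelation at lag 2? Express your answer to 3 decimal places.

φ_{22} = (r_2 − r_1²) / (1 − r_1²)
r_1² = (-0.495)² = 0.245025
Numerator = -0.16 − 0.2450 = -0.4050; denominator = 1 − 0.2450 = 0.7550
φ_{22} = -0.4050 / 0.7550 = -0.536

-0.536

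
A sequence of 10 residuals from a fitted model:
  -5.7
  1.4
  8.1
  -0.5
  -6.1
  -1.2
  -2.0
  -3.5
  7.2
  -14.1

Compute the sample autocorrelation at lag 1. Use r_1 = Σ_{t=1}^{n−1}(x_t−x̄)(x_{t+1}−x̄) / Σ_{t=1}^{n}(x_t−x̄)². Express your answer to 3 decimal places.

Mean x̄ = (-5.7 + 1.4 + 8.1 − 0.5 − 6.1 − 1.2 − 2.0 − 3.5 + 7.2 − 14.1)/10 = -1.6400
Numerator Σ_{t=1}^{9}(x_t−x̄)(x_{t+1}−x̄) = -104.7536
Denominator Σ(x_t−x̄)² = 378.9640
r_1 = -104.7536 / 378.9640 = -0.276

-0.276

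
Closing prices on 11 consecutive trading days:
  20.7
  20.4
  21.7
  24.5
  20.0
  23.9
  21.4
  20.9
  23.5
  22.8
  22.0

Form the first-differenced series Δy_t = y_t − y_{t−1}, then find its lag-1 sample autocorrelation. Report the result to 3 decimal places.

-0.646

First differences Δy: -0.3, 1.3, 2.8, -4.5, 3.9, -2.5, -0.5, 2.6, -0.7, -0.8
Mean of differences = 0.1300
Numerator Σ(Δy_t−Δȳ)(Δy_{t+1}−Δȳ) = -38.2889
Denominator Σ(Δy_t−Δȳ)² = 59.3010
r_1(Δy) = -38.2889 / 59.3010 = -0.646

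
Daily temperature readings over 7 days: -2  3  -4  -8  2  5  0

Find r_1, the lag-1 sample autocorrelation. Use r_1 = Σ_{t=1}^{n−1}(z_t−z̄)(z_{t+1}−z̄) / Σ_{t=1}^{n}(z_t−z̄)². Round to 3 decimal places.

Mean z̄ = (-2 + 3 − 4 − 8 + 2 + 5 + 0)/7 = -0.5714
Numerator Σ_{t=1}^{6}(z_t−z̄)(z_{t+1}−z̄) = 6.5306
Denominator Σ(z_t−z̄)² = 119.7143
r_1 = 6.5306 / 119.7143 = 0.055

0.055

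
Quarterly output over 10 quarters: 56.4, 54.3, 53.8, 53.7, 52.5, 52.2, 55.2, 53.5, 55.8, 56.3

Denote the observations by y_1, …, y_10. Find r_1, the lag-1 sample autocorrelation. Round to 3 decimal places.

0.226

Mean ȳ = (56.4 + 54.3 + 53.8 + 53.7 + 52.5 + 52.2 + 55.2 + 53.5 + 55.8 + 56.3)/10 = 54.3700
Numerator Σ_{t=1}^{9}(y_t−ȳ)(y_{t+1}−ȳ) = 4.5831
Denominator Σ(y_t−ȳ)² = 20.3210
r_1 = 4.5831 / 20.3210 = 0.226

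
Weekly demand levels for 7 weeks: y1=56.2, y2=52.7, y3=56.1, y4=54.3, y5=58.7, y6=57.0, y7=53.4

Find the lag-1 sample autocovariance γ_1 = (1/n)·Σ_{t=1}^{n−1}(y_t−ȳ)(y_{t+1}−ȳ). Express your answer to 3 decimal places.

Mean ȳ = (56.2 + 52.7 + 56.1 + 54.3 + 58.7 + 57.0 + 53.4)/7 = 55.4857
Deviations: 0.7143, -2.7857, 0.6143, -1.1857, 3.2143, 1.5143, -2.0857
Σ_{t=1}^{6}(y_t−ȳ)(y_{t+1}−ȳ) = -6.5316
γ_1 = -6.5316 / 7 = -0.933

-0.933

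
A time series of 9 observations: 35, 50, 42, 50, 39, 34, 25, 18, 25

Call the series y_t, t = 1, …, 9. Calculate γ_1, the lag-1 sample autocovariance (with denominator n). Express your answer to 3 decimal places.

67.951

Mean ȳ = (35 + 50 + 42 + 50 + 39 + 34 + 25 + 18 + 25)/9 = 35.3333
Σ_{t=1}^{8}(y_t−ȳ)(y_{t+1}−ȳ) = 611.5556
γ_1 = 611.5556 / 9 = 67.951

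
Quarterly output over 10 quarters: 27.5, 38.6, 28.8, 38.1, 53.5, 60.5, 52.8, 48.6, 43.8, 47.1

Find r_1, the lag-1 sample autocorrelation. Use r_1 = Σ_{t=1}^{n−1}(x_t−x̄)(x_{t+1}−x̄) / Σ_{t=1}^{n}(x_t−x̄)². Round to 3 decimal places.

0.527

Mean x̄ = (27.5 + 38.6 + 28.8 + 38.1 + 53.5 + 60.5 + 52.8 + 48.6 + 43.8 + 47.1)/10 = 43.9300
Numerator Σ_{t=1}^{9}(x_t−x̄)(x_{t+1}−x̄) = 546.5841
Denominator Σ(x_t−x̄)² = 1037.9610
r_1 = 546.5841 / 1037.9610 = 0.527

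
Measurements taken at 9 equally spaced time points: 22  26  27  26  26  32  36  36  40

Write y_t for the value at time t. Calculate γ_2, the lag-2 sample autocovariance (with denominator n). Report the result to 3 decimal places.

10.257

Mean ȳ = (22 + 26 + 27 + 26 + 26 + 32 + 36 + 36 + 40)/9 = 30.1111
Σ_{t=1}^{7}(y_t−ȳ)(y_{t+2}−ȳ) = 92.3086
γ_2 = 92.3086 / 9 = 10.257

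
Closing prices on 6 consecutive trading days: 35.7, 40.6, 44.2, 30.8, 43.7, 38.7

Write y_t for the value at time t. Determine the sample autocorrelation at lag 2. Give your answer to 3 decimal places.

Mean ȳ = (35.7 + 40.6 + 44.2 + 30.8 + 43.7 + 38.7)/6 = 38.9500
Deviations from mean: -3.2500, 1.6500, 5.2500, -8.1500, 4.7500, -0.2500
Numerator Σ_{t=1}^{4}(y_t−ȳ)(y_{t+2}−ȳ) = -3.5350
Denominator Σ(y_t−ȳ)² = 129.8950
r_2 = -3.5350 / 129.8950 = -0.027

-0.027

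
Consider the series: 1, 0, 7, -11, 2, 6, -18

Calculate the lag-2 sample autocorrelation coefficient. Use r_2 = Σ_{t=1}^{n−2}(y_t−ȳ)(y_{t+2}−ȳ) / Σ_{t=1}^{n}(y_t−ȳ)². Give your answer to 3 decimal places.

Mean ȳ = (1 + 0 + 7 − 11 + 2 + 6 − 18)/7 = -1.8571
Deviations from mean: 2.8571, 1.8571, 8.8571, -9.1429, 3.8571, 7.8571, -16.1429
Numerator Σ_{t=1}^{5}(y_t−ȳ)(y_{t+2}−ȳ) = -91.6122
Denominator Σ(y_t−ȳ)² = 510.8571
r_2 = -91.6122 / 510.8571 = -0.179

-0.179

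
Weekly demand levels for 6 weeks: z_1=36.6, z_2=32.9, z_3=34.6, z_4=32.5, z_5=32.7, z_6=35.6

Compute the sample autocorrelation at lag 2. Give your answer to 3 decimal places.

Mean z̄ = (36.6 + 32.9 + 34.6 + 32.5 + 32.7 + 35.6)/6 = 34.1500
Σ(z_t−z̄)(z_{t+2}−z̄) = (1.1025) + (2.0625) + (-0.6525) + (-2.3925) = 0.1200
Denominator Σ(z_t−z̄)² = 14.6950
r_2 = 0.1200 / 14.6950 = 0.008

0.008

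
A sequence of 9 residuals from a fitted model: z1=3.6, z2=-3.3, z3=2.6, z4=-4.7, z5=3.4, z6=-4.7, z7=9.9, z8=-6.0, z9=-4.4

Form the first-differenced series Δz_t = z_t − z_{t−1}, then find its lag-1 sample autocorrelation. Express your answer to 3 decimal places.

-0.808

First differences Δz: -6.9, 5.9, -7.3, 8.1, -8.1, 14.6, -15.9, 1.6
Mean of differences = -1.0000
Numerator Σ(Δz_t−Δz̄)(Δz_{t+1}−Δz̄) = -588.0600
Denominator Σ(Δz_t−Δz̄)² = 727.4600
r_1(Δz) = -588.0600 / 727.4600 = -0.808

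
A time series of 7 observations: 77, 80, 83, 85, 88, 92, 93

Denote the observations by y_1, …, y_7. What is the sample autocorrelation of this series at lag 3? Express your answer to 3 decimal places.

-0.138

Mean ȳ = (77 + 80 + 83 + 85 + 88 + 92 + 93)/7 = 85.4286
Deviations from mean: -8.4286, -5.4286, -2.4286, -0.4286, 2.5714, 6.5714, 7.5714
Σ(y_t−ȳ)(y_{t+3}−ȳ) = (3.6122) + (-13.9592) + (-15.9592) + (-3.2449) = -29.5510
Denominator Σ(y_t−ȳ)² = 213.7143
r_3 = -29.5510 / 213.7143 = -0.138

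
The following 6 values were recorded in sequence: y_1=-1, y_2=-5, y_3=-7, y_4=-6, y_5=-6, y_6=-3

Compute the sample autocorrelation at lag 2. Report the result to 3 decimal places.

-0.285

Mean ȳ = (-1 − 5 − 7 − 6 − 6 − 3)/6 = -4.6667
Deviations from mean: 3.6667, -0.3333, -2.3333, -1.3333, -1.3333, 1.6667
Numerator Σ_{t=1}^{4}(y_t−ȳ)(y_{t+2}−ȳ) = -7.2222
Denominator Σ(y_t−ȳ)² = 25.3333
r_2 = -7.2222 / 25.3333 = -0.285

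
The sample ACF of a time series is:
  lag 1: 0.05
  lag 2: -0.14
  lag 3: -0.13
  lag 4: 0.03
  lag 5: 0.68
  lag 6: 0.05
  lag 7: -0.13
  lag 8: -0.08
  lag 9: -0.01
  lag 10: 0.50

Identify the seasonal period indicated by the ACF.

5

The largest autocorrelation is r_5 = 0.68, with a weaker echo at lag 10 (0.50); the remaining lags stay at or below 0.05.
The dominant spike at lag 5 indicates a seasonal period of 5.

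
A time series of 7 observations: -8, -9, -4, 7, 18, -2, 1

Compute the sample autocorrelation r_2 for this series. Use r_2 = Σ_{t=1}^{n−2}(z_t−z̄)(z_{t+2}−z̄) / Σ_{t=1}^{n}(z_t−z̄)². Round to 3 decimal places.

-0.202

Mean z̄ = (-8 − 9 − 4 + 7 + 18 − 2 + 1)/7 = 0.4286
Numerator Σ_{t=1}^{5}(z_t−z̄)(z_{t+2}−z̄) = -108.3673
Denominator Σ(z_t−z̄)² = 537.7143
r_2 = -108.3673 / 537.7143 = -0.202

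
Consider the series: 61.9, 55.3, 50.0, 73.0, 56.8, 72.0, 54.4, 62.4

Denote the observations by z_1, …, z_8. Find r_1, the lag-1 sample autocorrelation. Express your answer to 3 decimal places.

-0.528

Mean z̄ = (61.9 + 55.3 + 50.0 + 73.0 + 56.8 + 72.0 + 54.4 + 62.4)/8 = 60.7250
Deviations from mean: 1.1750, -5.4250, -10.7250, 12.2750, -3.9250, 11.2750, -6.3250, 1.6750
Σ(z_t−z̄)(z_{t+1}−z̄) = (-6.3744) + (58.1831) + (-131.6494) + (-48.1794) + (-44.2544) + (-71.3144) + (-10.5944) = -254.1831
Denominator Σ(z_t−z̄)² = 481.8550
r_1 = -254.1831 / 481.8550 = -0.528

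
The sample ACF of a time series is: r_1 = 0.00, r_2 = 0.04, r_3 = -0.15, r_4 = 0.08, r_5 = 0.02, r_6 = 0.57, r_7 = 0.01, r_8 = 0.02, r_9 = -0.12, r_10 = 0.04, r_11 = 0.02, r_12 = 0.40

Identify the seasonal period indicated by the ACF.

The largest autocorrelation is r_6 = 0.57, with a weaker echo at lag 12 (0.40); the remaining lags stay at or below 0.08.
The dominant spike at lag 6 indicates a seasonal period of 6.

6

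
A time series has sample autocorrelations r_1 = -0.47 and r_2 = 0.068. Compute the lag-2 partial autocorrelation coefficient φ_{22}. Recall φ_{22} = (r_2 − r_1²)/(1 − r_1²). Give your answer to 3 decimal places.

φ_{22} = (r_2 − r_1²) / (1 − r_1²)
r_1² = (-0.47)² = 0.2209
Numerator = 0.068 − 0.2209 = -0.1529; denominator = 1 − 0.2209 = 0.7791
φ_{22} = -0.1529 / 0.7791 = -0.196

-0.196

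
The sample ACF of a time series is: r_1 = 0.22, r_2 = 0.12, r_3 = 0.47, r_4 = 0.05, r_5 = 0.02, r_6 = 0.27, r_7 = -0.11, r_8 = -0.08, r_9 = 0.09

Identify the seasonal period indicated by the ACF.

The largest autocorrelation is r_3 = 0.47, with a weaker echo at lag 6 (0.27); the remaining lags stay at or below 0.22. The elevated value at lag 1 (0.22), dropping to 0.12 at lag 2, reflects decaying short-term dependence rather than seasonality.
The dominant spike at lag 3 indicates a seasonal period of 3.

3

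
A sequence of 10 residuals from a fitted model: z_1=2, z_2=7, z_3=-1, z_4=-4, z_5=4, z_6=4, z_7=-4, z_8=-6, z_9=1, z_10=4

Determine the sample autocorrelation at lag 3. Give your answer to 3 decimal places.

Mean z̄ = (2 + 7 − 1 − 4 + 4 + 4 − 4 − 6 + 1 + 4)/10 = 0.7000
Numerator Σ_{t=1}^{7}(z_t−z̄)(z_{t+3}−z̄) = -5.4700
Denominator Σ(z_t−z̄)² = 166.1000
r_3 = -5.4700 / 166.1000 = -0.033

-0.033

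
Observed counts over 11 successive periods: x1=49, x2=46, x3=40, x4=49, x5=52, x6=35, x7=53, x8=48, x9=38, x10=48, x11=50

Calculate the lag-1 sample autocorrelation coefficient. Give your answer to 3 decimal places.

Mean x̄ = (49 + 46 + 40 + 49 + 52 + 35 + 53 + 48 + 38 + 48 + 50)/11 = 46.1818
Numerator Σ_{t=1}^{10}(x_t−x̄)(x_{t+1}−x̄) = -152.1240
Denominator Σ(x_t−x̄)² = 347.6364
r_1 = -152.1240 / 347.6364 = -0.438

-0.438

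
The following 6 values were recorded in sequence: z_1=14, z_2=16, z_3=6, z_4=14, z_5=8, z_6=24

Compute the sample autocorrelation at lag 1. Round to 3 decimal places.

Mean z̄ = (14 + 16 + 6 + 14 + 8 + 24)/6 = 13.6667
Deviations from mean: 0.3333, 2.3333, -7.6667, 0.3333, -5.6667, 10.3333
Numerator Σ_{t=1}^{5}(z_t−z̄)(z_{t+1}−z̄) = -80.1111
Denominator Σ(z_t−z̄)² = 203.3333
r_1 = -80.1111 / 203.3333 = -0.394

-0.394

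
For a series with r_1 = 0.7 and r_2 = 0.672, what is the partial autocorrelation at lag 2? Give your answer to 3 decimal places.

0.357

φ_{22} = (r_2 − r_1²) / (1 − r_1²)
r_1² = (0.7)² = 0.49
Numerator = 0.672 − 0.4900 = 0.1820; denominator = 1 − 0.4900 = 0.5100
φ_{22} = 0.1820 / 0.5100 = 0.357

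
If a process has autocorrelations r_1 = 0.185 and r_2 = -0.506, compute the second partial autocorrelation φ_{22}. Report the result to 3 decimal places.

φ_{22} = (r_2 − r_1²) / (1 − r_1²)
r_1² = (0.185)² = 0.034225
Numerator = -0.506 − 0.0342 = -0.5402; denominator = 1 − 0.0342 = 0.9658
φ_{22} = -0.5402 / 0.9658 = -0.559

-0.559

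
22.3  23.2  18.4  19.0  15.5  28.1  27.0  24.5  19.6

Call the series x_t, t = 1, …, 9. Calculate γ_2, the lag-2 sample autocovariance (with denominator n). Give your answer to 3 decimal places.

-3.214

Mean x̄ = (22.3 + 23.2 + 18.4 + 19.0 + 15.5 + 28.1 + 27.0 + 24.5 + 19.6)/9 = 21.9556
Σ_{t=1}^{7}(x_t−x̄)(x_{t+2}−x̄) = -28.9228
γ_2 = -28.9228 / 9 = -3.214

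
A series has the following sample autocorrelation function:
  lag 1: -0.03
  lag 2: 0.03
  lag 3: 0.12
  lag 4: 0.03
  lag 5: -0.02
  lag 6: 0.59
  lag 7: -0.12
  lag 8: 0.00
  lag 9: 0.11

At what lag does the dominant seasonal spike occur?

6

The largest autocorrelation is r_6 = 0.59; the remaining lags stay at or below 0.12.
The dominant spike at lag 6 indicates a seasonal period of 6.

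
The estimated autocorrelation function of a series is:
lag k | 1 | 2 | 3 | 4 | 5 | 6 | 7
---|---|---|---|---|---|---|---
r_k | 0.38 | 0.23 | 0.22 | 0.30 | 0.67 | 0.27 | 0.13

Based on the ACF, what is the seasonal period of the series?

5

The largest autocorrelation is r_5 = 0.67; the remaining lags stay at or below 0.38. The elevated value at lag 1 (0.38), dropping to 0.23 at lag 2, reflects decaying short-term dependence rather than seasonality.
The dominant spike at lag 5 indicates a seasonal period of 5.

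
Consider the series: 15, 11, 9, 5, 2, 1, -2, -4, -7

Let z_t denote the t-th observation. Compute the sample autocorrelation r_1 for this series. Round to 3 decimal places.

Mean z̄ = (15 + 11 + 9 + 5 + 2 + 1 − 2 − 4 − 7)/9 = 3.3333
Numerator Σ_{t=1}^{8}(z_t−z̄)(z_{t+1}−z̄) = 270.5556
Denominator Σ(z_t−z̄)² = 426.0000
r_1 = 270.5556 / 426.0000 = 0.635

0.635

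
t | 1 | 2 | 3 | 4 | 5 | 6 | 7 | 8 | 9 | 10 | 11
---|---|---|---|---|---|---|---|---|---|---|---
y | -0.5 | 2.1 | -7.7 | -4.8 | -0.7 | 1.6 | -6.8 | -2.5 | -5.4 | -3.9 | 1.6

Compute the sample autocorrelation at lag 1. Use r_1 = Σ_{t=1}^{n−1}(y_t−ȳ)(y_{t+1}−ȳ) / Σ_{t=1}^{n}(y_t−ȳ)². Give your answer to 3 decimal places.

-0.151

Mean ȳ = (-0.5 + 2.1 − 7.7 − 4.8 − 0.7 + 1.6 − 6.8 − 2.5 − 5.4 − 3.9 + 1.6)/11 = -2.4545
Numerator Σ_{t=1}^{10}(y_t−ȳ)(y_{t+1}−ȳ) = -18.5775
Denominator Σ(y_t−ȳ)² = 123.1873
r_1 = -18.5775 / 123.1873 = -0.151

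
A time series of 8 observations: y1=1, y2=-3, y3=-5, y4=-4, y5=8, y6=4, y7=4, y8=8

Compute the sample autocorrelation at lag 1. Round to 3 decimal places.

0.373

Mean ȳ = (1 − 3 − 5 − 4 + 8 + 4 + 4 + 8)/8 = 1.6250
Σ(y_t−ȳ)(y_{t+1}−ȳ) = (2.8906) + (30.6406) + (37.2656) + (-35.8594) + (15.1406) + (5.6406) + (15.1406) = 70.8594
Denominator Σ(y_t−ȳ)² = 189.8750
r_1 = 70.8594 / 189.8750 = 0.373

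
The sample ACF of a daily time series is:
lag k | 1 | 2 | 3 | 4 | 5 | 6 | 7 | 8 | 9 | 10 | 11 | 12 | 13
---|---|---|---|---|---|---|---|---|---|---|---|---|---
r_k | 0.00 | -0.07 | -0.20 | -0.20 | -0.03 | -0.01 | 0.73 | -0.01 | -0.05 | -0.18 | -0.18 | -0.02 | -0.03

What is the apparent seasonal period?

7

The largest autocorrelation is r_7 = 0.73; the remaining lags stay at or below 0.00.
The dominant spike at lag 7 indicates a seasonal period of 7.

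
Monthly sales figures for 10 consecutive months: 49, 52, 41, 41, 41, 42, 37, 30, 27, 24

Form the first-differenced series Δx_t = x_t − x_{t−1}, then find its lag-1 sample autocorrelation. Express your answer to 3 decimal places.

-0.327

First differences Δx: 3, -11, 0, 0, 1, -5, -7, -3, -3
Mean of differences = -2.7778
Numerator Σ(Δx_t−Δx̄)(Δx_{t+1}−Δx̄) = -50.1605
Denominator Σ(Δx_t−Δx̄)² = 153.5556
r_1(Δx) = -50.1605 / 153.5556 = -0.327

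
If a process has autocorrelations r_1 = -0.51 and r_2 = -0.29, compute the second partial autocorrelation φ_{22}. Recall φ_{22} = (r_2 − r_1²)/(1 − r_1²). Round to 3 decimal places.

-0.743

φ_{22} = (r_2 − r_1²) / (1 − r_1²)
r_1² = (-0.51)² = 0.2601
Numerator = -0.29 − 0.2601 = -0.5501; denominator = 1 − 0.2601 = 0.7399
φ_{22} = -0.5501 / 0.7399 = -0.743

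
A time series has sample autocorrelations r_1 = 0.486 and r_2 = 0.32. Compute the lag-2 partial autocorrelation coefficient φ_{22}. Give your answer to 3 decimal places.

0.110

φ_{22} = (r_2 − r_1²) / (1 − r_1²)
r_1² = (0.486)² = 0.236196
Numerator = 0.32 − 0.2362 = 0.0838; denominator = 1 − 0.2362 = 0.7638
φ_{22} = 0.0838 / 0.7638 = 0.110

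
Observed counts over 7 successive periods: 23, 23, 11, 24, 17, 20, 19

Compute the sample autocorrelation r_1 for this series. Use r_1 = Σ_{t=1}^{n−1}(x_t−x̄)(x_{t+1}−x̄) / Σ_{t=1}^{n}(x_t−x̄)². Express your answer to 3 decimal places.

-0.552

Mean x̄ = (23 + 23 + 11 + 24 + 17 + 20 + 19)/7 = 19.5714
Deviations from mean: 3.4286, 3.4286, -8.5714, 4.4286, -2.5714, 0.4286, -0.5714
Σ(x_t−x̄)(x_{t+1}−x̄) = (11.7551) + (-29.3878) + (-37.9592) + (-11.3878) + (-1.1020) + (-0.2449) = -68.3265
Denominator Σ(x_t−x̄)² = 123.7143
r_1 = -68.3265 / 123.7143 = -0.552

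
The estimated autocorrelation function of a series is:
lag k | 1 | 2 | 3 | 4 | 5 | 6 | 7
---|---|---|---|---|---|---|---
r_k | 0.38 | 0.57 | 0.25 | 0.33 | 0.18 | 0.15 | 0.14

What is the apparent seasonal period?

The largest autocorrelation is r_2 = 0.57; the remaining lags stay at or below 0.38.
The dominant spike at lag 2 indicates a seasonal period of 2.

2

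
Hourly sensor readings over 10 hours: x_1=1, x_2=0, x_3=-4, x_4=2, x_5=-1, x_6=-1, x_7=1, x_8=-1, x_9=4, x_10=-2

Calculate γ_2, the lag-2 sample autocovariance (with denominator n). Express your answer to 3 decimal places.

Mean x̄ = (1 + 0 − 4 + 2 − 1 − 1 + 1 − 1 + 4 − 2)/10 = -0.1000
Σ_{t=1}^{8}(x_t−x̄)(x_{t+2}−x̄) = 3.5800
γ_2 = 3.5800 / 10 = 0.358

0.358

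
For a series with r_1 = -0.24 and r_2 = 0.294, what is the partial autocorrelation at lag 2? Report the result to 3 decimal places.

φ_{22} = (r_2 − r_1²) / (1 − r_1²)
r_1² = (-0.24)² = 0.0576
Numerator = 0.294 − 0.0576 = 0.2364; denominator = 1 − 0.0576 = 0.9424
φ_{22} = 0.2364 / 0.9424 = 0.251

0.251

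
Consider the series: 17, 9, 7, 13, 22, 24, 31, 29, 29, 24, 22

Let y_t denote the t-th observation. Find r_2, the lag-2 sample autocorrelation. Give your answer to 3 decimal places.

0.394

Mean ȳ = (17 + 9 + 7 + 13 + 22 + 24 + 31 + 29 + 29 + 24 + 22)/11 = 20.6364
Numerator Σ_{t=1}^{9}(y_t−ȳ)(y_{t+2}−ȳ) = 262.6446
Denominator Σ(y_t−ȳ)² = 666.5455
r_2 = 262.6446 / 666.5455 = 0.394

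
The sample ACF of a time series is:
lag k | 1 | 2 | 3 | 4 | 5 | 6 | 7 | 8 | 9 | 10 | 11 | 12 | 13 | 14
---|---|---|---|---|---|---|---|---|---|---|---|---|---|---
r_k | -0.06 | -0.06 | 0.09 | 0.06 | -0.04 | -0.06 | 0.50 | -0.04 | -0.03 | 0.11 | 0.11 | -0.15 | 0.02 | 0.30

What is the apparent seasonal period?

The largest autocorrelation is r_7 = 0.50, with a weaker echo at lag 14 (0.30); the remaining lags stay at or below 0.11.
The dominant spike at lag 7 indicates a seasonal period of 7.

7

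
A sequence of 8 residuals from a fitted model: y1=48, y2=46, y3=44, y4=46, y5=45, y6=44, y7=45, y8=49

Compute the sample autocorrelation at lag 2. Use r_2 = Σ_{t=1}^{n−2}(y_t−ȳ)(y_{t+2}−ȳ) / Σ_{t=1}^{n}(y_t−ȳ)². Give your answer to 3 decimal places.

Mean ȳ = (48 + 46 + 44 + 46 + 45 + 44 + 45 + 49)/8 = 45.8750
Σ(y_t−ȳ)(y_{t+2}−ȳ) = (-3.9844) + (0.0156) + (1.6406) + (-0.2344) + (0.7656) + (-5.8594) = -7.6563
Denominator Σ(y_t−ȳ)² = 22.8750
r_2 = -7.6563 / 22.8750 = -0.335

-0.335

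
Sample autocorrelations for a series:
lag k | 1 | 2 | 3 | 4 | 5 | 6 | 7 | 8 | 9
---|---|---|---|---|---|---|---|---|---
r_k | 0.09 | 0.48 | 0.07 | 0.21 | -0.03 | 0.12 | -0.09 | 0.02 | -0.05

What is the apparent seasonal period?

The largest autocorrelation is r_2 = 0.48, with a weaker echo at lag 4 (0.21); the remaining lags stay at or below 0.12.
The dominant spike at lag 2 indicates a seasonal period of 2.

2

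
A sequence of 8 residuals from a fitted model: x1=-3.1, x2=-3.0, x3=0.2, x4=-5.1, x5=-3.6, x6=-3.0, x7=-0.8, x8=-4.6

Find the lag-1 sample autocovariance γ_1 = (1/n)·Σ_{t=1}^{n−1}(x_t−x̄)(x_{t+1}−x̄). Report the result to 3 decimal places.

Mean x̄ = (-3.1 − 3.0 + 0.2 − 5.1 − 3.6 − 3.0 − 0.8 − 4.6)/8 = -2.8750
Σ_{t=1}^{7}(x_t−x̄)(x_{t+1}−x̄) = -9.3331
γ_1 = -9.3331 / 8 = -1.167

-1.167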